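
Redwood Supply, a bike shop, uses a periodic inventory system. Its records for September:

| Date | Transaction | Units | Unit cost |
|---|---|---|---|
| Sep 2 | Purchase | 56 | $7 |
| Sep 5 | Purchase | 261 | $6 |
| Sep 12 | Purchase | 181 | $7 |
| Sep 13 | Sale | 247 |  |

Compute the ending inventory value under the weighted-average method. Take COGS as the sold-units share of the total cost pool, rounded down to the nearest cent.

Ending inventory = $1,625.46

Sep 13, sell 247: 247/498 × $3,225.00 → $1,599.54
Ending inventory (cost pool remaining) = $1,625.46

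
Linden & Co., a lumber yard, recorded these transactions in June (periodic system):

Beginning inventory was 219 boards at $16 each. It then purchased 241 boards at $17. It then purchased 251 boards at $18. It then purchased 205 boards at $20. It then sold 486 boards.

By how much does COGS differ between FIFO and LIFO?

FIFO COGS: 219 @ $16 + 241 @ $17 + 26 @ $18 = $8,069
LIFO COGS: 205 @ $20 + 251 @ $18 + 30 @ $17 = $9,128
Difference = |$8,069 − $9,128| = $1,059

$1,059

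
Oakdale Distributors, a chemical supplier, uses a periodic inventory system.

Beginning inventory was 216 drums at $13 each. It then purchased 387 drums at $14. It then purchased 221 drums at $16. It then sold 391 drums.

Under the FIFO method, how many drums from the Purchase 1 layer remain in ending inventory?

212

Sale 1 (391) [FIFO — oldest first]: 216 @ $13 + 175 @ $14 = $5,258
Ending inventory: 212 @ $14 + 221 @ $16 = $6,504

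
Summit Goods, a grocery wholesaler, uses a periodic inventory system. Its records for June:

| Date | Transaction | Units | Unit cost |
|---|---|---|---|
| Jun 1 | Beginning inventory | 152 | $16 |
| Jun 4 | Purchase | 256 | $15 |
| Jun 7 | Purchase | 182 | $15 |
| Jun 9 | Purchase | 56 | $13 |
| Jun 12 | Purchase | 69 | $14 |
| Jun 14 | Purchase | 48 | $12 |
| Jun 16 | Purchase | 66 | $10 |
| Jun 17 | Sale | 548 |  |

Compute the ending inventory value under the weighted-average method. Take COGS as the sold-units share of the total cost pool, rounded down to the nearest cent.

Ending inventory = $4,044.51

Jun 17, sell 548: 548/829 × $11,932.00 → $7,887.49
Ending inventory (cost pool remaining) = $4,044.51
Check: goods available $11,932.00 = COGS $7,887.49 + ending $4,044.51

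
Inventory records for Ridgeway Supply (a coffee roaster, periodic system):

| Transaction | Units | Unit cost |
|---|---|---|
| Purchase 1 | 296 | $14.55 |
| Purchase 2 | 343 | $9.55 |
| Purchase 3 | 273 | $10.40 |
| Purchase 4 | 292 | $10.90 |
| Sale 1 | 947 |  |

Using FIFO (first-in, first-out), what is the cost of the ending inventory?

Ending inventory = $2,801.30

Sale 1 (947) [FIFO — oldest first]: 296 @ $14.55 + 343 @ $9.55 + 273 @ $10.40 + 35 @ $10.90 = $10,803.15
Ending inventory: 257 @ $10.90 = $2,801.30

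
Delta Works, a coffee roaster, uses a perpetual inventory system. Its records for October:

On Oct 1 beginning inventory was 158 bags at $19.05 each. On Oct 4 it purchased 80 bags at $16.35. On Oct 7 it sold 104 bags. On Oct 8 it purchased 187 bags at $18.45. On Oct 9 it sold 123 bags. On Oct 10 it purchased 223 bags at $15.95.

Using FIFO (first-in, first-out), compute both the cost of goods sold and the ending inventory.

COGS = $4,138.05; ending inventory = $7,186.85

Oct 7, 104 sold [FIFO — oldest first]: 104 @ $19.05 = $1,981.20
Oct 9, 123 sold [FIFO — oldest first]: 54 @ $19.05 + 69 @ $16.35 = $2,156.85
Total COGS = $1,981.20 + $2,156.85 = $4,138.05
Ending inventory: 11 @ $16.35 + 187 @ $18.45 + 223 @ $15.95 = $7,186.85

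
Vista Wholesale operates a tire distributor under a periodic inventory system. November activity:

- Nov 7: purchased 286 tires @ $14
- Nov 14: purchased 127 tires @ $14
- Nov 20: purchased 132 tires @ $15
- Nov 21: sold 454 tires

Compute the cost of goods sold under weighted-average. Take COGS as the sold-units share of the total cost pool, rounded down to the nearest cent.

Nov 21, sell 454: 454/545 × $7,762.00 → $6,465.95
Ending inventory (cost pool remaining) = $1,296.05

COGS = $6,465.95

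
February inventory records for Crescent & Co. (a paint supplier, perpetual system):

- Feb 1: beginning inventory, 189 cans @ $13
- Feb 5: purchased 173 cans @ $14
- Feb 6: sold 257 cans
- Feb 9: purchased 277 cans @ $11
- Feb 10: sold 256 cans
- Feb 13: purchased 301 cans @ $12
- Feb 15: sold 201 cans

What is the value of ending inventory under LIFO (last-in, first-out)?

Feb 6, 257 sold [LIFO — newest first]: 173 @ $14 + 84 @ $13 = $3,514
Feb 10, 256 sold [LIFO — newest first]: 256 @ $11 = $2,816
Feb 15, 201 sold [LIFO — newest first]: 201 @ $12 = $2,412
Total COGS = $3,514 + $2,816 + $2,412 = $8,742
Ending inventory: 105 @ $13 + 21 @ $11 + 100 @ $12 = $2,796
Check: goods available $11,538 = COGS $8,742 + ending $2,796

Ending inventory = $2,796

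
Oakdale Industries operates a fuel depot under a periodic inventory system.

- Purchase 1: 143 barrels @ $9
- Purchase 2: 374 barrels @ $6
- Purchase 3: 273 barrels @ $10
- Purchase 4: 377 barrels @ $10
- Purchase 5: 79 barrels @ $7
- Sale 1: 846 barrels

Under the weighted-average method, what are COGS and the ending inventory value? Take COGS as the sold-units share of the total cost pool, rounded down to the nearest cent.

COGS = $7,186.24; ending inventory = $3,397.76

Sale 1, sell 846: 846/1246 × $10,584.00 → $7,186.24
Ending inventory (cost pool remaining) = $3,397.76
Check: goods available $10,584.00 = COGS $7,186.24 + ending $3,397.76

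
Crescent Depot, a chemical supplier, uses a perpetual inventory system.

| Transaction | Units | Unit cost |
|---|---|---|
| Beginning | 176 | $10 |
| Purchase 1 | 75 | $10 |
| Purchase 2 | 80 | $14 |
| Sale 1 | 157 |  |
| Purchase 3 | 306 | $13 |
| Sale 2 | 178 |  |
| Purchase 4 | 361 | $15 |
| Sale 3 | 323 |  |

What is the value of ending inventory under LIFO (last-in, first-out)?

Ending inventory = $3,974

Sale 1 (157) [LIFO — newest first]: 80 @ $14 + 75 @ $10 + 2 @ $10 = $1,890
Sale 2 (178) [LIFO — newest first]: 178 @ $13 = $2,314
Sale 3 (323) [LIFO — newest first]: 323 @ $15 = $4,845
Total COGS = $1,890 + $2,314 + $4,845 = $9,049
Ending inventory: 174 @ $10 + 128 @ $13 + 38 @ $15 = $3,974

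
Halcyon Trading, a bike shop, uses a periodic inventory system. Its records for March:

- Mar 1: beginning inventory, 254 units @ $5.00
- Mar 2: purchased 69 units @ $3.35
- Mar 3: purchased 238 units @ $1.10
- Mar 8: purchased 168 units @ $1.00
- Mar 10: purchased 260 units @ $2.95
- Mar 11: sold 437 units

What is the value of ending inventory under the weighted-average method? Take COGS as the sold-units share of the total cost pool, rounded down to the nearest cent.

Ending inventory = $1,505.84

Mar 11, sell 437: 437/989 × $2,697.95 → $1,192.11
Ending inventory (cost pool remaining) = $1,505.84
Check: goods available $2,697.95 = COGS $1,192.11 + ending $1,505.84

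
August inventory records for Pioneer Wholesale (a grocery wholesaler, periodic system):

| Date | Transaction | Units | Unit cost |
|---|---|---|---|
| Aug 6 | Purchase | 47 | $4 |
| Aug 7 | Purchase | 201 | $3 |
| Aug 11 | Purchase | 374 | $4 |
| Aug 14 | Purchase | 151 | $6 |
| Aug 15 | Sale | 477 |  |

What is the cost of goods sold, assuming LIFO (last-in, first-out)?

COGS = $2,210

Aug 15, 477 sold [LIFO — newest first]: 151 @ $6 + 326 @ $4 = $2,210
Ending inventory: 47 @ $4 + 201 @ $3 + 48 @ $4 = $983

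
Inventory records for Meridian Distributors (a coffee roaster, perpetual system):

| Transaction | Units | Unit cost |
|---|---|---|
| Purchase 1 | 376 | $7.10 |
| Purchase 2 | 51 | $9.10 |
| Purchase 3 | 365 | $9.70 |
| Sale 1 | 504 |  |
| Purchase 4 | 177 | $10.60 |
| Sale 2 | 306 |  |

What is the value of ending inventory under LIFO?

Sale 1 (504) [LIFO — newest first]: 365 @ $9.70 + 51 @ $9.10 + 88 @ $7.10 = $4,629.40
Sale 2 (306) [LIFO — newest first]: 177 @ $10.60 + 129 @ $7.10 = $2,792.10
Total COGS = $4,629.40 + $2,792.10 = $7,421.50
Ending inventory: 159 @ $7.10 = $1,128.90

Ending inventory = $1,128.90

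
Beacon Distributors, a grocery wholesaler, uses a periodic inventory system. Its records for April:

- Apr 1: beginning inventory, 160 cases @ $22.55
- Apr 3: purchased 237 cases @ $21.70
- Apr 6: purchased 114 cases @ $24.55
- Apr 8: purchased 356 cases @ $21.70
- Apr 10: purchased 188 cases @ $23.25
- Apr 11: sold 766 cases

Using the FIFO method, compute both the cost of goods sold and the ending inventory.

Apr 11, 766 sold [FIFO — oldest first]: 160 @ $22.55 + 237 @ $21.70 + 114 @ $24.55 + 255 @ $21.70 = $17,083.10
Ending inventory: 101 @ $21.70 + 188 @ $23.25 = $6,562.70
Check: goods available $23,645.80 = COGS $17,083.10 + ending $6,562.70

COGS = $17,083.10; ending inventory = $6,562.70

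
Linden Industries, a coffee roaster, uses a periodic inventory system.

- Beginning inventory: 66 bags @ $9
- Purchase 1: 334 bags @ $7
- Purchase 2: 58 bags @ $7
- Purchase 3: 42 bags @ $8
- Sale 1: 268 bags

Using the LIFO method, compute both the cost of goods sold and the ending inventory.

Sale 1 (268) [LIFO — newest first]: 42 @ $8 + 58 @ $7 + 168 @ $7 = $1,918
Ending inventory: 66 @ $9 + 166 @ $7 = $1,756

COGS = $1,918; ending inventory = $1,756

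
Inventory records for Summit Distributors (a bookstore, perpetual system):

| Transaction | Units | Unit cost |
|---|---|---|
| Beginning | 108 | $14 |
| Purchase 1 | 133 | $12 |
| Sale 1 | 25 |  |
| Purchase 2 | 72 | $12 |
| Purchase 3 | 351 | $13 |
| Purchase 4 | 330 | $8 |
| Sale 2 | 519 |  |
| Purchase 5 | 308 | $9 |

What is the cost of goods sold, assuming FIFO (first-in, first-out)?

Sale 1 (25) [FIFO — oldest first]: 25 @ $14 = $350
Sale 2 (519) [FIFO — oldest first]: 83 @ $14 + 133 @ $12 + 72 @ $12 + 231 @ $13 = $6,625
Total COGS = $350 + $6,625 = $6,975
Ending inventory: 120 @ $13 + 330 @ $8 + 308 @ $9 = $6,972
Check: goods available $13,947 = COGS $6,975 + ending $6,972

COGS = $6,975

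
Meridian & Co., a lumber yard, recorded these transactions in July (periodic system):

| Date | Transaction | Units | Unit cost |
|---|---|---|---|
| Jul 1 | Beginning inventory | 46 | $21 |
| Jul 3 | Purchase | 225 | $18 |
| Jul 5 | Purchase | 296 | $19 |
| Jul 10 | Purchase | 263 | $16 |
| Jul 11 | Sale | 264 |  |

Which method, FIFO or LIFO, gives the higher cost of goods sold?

FIFO

FIFO COGS: 46 @ $21 + 218 @ $18 = $4,890
LIFO COGS: 263 @ $16 + 1 @ $19 = $4,227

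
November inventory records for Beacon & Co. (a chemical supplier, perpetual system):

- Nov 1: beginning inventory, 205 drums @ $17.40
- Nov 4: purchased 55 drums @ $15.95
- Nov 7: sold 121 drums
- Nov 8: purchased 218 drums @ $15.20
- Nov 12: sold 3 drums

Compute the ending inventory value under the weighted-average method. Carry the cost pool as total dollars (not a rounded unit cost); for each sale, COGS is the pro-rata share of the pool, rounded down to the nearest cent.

Ending inventory = $5,641.76

After Nov 1: 205 on hand, pool $3,567.00 (≈ $17.4000 each)
After Nov 4: 260 on hand, pool $4,444.25 (≈ $17.0933 each)
Nov 7, sell 121: 121/260 × $4,444.25 → $2,068.28
After Nov 8: 357 on hand, pool $5,689.57 (≈ $15.9372 each)
Nov 12, sell 3: 3/357 × $5,689.57 → $47.81
Total COGS = $2,068.28 + $47.81 = $2,116.09
Ending inventory (cost pool remaining) = $5,641.76
Check: goods available $7,757.85 = COGS $2,116.09 + ending $5,641.76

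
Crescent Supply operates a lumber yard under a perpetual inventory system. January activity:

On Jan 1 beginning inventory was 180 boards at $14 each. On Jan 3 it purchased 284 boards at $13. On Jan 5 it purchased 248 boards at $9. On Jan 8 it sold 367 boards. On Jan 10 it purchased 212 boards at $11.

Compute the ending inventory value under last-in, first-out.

Ending inventory = $6,997

Jan 8, 367 sold [LIFO — newest first]: 248 @ $9 + 119 @ $13 = $3,779
Ending inventory: 180 @ $14 + 165 @ $13 + 212 @ $11 = $6,997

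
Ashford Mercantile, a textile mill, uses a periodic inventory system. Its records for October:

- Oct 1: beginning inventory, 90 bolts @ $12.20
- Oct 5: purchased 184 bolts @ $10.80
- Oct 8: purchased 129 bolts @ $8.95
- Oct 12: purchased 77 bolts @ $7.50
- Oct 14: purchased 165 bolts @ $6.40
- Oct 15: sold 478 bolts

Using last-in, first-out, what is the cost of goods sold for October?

COGS = $3,943.65

Oct 15, 478 sold [LIFO — newest first]: 165 @ $6.40 + 77 @ $7.50 + 129 @ $8.95 + 107 @ $10.80 = $3,943.65
Ending inventory: 90 @ $12.20 + 77 @ $10.80 = $1,929.60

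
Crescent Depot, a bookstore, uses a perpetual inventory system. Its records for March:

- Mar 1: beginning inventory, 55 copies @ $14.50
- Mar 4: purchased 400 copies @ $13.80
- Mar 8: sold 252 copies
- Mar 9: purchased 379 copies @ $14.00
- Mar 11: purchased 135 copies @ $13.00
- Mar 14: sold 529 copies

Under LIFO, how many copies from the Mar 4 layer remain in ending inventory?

Mar 8, 252 sold [LIFO — newest first]: 252 @ $13.80 = $3,477.60
Mar 14, 529 sold [LIFO — newest first]: 135 @ $13.00 + 379 @ $14.00 + 15 @ $13.80 = $7,268.00
Total COGS = $3,477.60 + $7,268.00 = $10,745.60
Ending inventory: 55 @ $14.50 + 133 @ $13.80 = $2,632.90

133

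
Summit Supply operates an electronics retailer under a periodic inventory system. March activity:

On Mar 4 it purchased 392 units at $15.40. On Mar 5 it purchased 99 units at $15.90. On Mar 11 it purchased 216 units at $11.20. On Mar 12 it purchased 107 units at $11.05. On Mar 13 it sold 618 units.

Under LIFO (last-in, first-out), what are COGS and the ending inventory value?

COGS = $8,194.05; ending inventory = $3,018.40

Mar 13, 618 sold [LIFO — newest first]: 107 @ $11.05 + 216 @ $11.20 + 99 @ $15.90 + 196 @ $15.40 = $8,194.05
Ending inventory: 196 @ $15.40 = $3,018.40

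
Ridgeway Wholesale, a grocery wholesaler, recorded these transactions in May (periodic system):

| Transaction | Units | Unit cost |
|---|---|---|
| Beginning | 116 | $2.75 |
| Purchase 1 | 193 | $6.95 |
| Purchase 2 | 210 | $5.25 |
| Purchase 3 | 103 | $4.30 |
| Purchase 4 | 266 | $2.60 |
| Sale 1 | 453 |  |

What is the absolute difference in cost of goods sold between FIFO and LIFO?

$840.85

FIFO COGS: 116 @ $2.75 + 193 @ $6.95 + 144 @ $5.25 = $2,416.35
LIFO COGS: 266 @ $2.60 + 103 @ $4.30 + 84 @ $5.25 = $1,575.50
Difference = |$2,416.35 − $1,575.50| = $840.85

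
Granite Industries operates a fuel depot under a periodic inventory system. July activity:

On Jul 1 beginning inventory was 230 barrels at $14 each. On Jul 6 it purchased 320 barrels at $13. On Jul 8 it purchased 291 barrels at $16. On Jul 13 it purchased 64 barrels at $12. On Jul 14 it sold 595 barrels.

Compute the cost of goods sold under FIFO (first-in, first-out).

Jul 14, 595 sold [FIFO — oldest first]: 230 @ $14 + 320 @ $13 + 45 @ $16 = $8,100
Ending inventory: 246 @ $16 + 64 @ $12 = $4,704
Check: goods available $12,804 = COGS $8,100 + ending $4,704

COGS = $8,100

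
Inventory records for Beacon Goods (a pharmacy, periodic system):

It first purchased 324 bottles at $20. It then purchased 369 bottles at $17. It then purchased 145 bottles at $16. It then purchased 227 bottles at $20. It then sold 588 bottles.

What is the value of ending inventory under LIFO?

Ending inventory = $9,081

Sale 1 (588) [LIFO — newest first]: 227 @ $20 + 145 @ $16 + 216 @ $17 = $10,532
Ending inventory: 324 @ $20 + 153 @ $17 = $9,081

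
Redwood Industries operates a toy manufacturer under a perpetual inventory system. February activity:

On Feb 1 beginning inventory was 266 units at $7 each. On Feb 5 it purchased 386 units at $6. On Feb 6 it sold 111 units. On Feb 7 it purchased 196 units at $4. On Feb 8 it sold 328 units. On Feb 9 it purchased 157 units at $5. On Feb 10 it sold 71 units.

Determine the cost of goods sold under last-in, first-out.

Feb 6, 111 sold [LIFO — newest first]: 111 @ $6 = $666
Feb 8, 328 sold [LIFO — newest first]: 196 @ $4 + 132 @ $6 = $1,576
Feb 10, 71 sold [LIFO — newest first]: 71 @ $5 = $355
Total COGS = $666 + $1,576 + $355 = $2,597
Ending inventory: 266 @ $7 + 143 @ $6 + 86 @ $5 = $3,150
Check: goods available $5,747 = COGS $2,597 + ending $3,150

COGS = $2,597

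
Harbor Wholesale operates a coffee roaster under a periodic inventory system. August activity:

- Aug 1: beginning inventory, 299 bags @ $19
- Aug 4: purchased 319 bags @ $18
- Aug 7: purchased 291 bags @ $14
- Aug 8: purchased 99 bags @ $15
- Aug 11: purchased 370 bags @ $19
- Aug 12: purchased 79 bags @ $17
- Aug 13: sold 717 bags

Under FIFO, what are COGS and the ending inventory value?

COGS = $12,809; ending inventory = $12,546

Aug 13, 717 sold [FIFO — oldest first]: 299 @ $19 + 319 @ $18 + 99 @ $14 = $12,809
Ending inventory: 192 @ $14 + 99 @ $15 + 370 @ $19 + 79 @ $17 = $12,546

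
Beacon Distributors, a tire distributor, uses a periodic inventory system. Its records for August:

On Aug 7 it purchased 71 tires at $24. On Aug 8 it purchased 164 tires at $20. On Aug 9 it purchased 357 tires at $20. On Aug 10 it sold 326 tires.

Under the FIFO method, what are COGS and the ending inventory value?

COGS = $6,804; ending inventory = $5,320

Aug 10, 326 sold [FIFO — oldest first]: 71 @ $24 + 164 @ $20 + 91 @ $20 = $6,804
Ending inventory: 266 @ $20 = $5,320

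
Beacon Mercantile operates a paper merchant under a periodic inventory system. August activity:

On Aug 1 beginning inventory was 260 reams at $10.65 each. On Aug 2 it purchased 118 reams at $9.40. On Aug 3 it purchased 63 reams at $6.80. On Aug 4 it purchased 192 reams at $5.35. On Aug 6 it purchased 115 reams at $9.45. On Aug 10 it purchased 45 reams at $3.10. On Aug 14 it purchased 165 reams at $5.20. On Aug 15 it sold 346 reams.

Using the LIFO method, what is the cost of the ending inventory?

Ending inventory = $5,221.45

Aug 15, 346 sold [LIFO — newest first]: 165 @ $5.20 + 45 @ $3.10 + 115 @ $9.45 + 21 @ $5.35 = $2,196.60
Ending inventory: 260 @ $10.65 + 118 @ $9.40 + 63 @ $6.80 + 171 @ $5.35 = $5,221.45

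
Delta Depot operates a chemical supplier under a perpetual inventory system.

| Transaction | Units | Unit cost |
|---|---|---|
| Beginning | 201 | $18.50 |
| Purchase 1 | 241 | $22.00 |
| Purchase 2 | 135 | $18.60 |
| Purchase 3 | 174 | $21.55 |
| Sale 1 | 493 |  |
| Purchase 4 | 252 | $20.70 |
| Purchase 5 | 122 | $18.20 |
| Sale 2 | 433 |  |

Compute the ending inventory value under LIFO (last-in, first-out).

Sale 1 (493) [LIFO — newest first]: 174 @ $21.55 + 135 @ $18.60 + 184 @ $22.00 = $10,308.70
Sale 2 (433) [LIFO — newest first]: 122 @ $18.20 + 252 @ $20.70 + 57 @ $22.00 + 2 @ $18.50 = $8,727.80
Total COGS = $10,308.70 + $8,727.80 = $19,036.50
Ending inventory: 199 @ $18.50 = $3,681.50

Ending inventory = $3,681.50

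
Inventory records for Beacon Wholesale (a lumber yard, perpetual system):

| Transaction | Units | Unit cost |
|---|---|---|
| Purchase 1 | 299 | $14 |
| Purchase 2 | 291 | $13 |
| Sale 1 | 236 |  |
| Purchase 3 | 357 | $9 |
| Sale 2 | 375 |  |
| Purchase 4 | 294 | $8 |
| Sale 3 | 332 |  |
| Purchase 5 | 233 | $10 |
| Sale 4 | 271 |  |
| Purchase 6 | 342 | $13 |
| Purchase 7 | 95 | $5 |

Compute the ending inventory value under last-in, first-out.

Ending inventory = $8,561

Sale 1 (236) [LIFO — newest first]: 236 @ $13 = $3,068
Sale 2 (375) [LIFO — newest first]: 357 @ $9 + 18 @ $13 = $3,447
Sale 3 (332) [LIFO — newest first]: 294 @ $8 + 37 @ $13 + 1 @ $14 = $2,847
Sale 4 (271) [LIFO — newest first]: 233 @ $10 + 38 @ $14 = $2,862
Total COGS = $3,068 + $3,447 + $2,847 + $2,862 = $12,224
Ending inventory: 260 @ $14 + 342 @ $13 + 95 @ $5 = $8,561
Check: goods available $20,785 = COGS $12,224 + ending $8,561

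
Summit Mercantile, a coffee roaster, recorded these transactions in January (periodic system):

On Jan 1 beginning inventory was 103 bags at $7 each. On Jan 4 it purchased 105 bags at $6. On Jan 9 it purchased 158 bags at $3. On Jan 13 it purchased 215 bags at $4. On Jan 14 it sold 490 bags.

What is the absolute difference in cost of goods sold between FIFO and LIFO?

FIFO COGS: 103 @ $7 + 105 @ $6 + 158 @ $3 + 124 @ $4 = $2,321
LIFO COGS: 215 @ $4 + 158 @ $3 + 105 @ $6 + 12 @ $7 = $2,048
Difference = |$2,321 − $2,048| = $273

$273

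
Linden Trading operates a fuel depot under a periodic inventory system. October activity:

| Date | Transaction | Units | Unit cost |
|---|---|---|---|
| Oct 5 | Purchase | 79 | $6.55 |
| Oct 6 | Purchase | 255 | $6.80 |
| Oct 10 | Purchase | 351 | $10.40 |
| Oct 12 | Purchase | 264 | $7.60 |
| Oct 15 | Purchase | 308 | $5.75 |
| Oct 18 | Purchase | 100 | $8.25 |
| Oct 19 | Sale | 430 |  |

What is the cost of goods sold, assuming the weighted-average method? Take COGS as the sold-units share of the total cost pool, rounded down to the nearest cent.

Oct 19, sell 430: 430/1357 × $10,504.25 → $3,328.53
Ending inventory (cost pool remaining) = $7,175.72

COGS = $3,328.53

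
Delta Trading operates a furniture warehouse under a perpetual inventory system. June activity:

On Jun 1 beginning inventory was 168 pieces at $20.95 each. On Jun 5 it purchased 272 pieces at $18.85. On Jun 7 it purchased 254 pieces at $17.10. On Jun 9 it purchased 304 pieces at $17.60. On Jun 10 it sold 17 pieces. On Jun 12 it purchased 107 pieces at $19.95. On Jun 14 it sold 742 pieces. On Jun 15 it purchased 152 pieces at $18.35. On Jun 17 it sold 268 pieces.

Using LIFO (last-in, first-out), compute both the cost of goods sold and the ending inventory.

Jun 10, 17 sold [LIFO — newest first]: 17 @ $17.60 = $299.20
Jun 14, 742 sold [LIFO — newest first]: 107 @ $19.95 + 287 @ $17.60 + 254 @ $17.10 + 94 @ $18.85 = $13,301.15
Jun 17, 268 sold [LIFO — newest first]: 152 @ $18.35 + 116 @ $18.85 = $4,975.80
Total COGS = $299.20 + $13,301.15 + $4,975.80 = $18,576.15
Ending inventory: 168 @ $20.95 + 62 @ $18.85 = $4,688.30

COGS = $18,576.15; ending inventory = $4,688.30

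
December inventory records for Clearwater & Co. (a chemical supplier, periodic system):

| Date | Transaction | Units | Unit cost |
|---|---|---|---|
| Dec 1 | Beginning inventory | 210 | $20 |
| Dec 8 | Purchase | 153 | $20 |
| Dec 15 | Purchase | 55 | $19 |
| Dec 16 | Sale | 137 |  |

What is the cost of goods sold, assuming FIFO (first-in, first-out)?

COGS = $2,740

Dec 16, 137 sold [FIFO — oldest first]: 137 @ $20 = $2,740
Ending inventory: 73 @ $20 + 153 @ $20 + 55 @ $19 = $5,565
Check: goods available $8,305 = COGS $2,740 + ending $5,565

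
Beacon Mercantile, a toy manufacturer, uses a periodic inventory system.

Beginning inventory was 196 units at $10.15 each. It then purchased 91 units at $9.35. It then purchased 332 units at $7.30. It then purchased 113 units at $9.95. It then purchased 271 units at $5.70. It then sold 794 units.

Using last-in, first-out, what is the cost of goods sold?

COGS = $5,821.95

Sale 1 (794) [LIFO — newest first]: 271 @ $5.70 + 113 @ $9.95 + 332 @ $7.30 + 78 @ $9.35 = $5,821.95
Ending inventory: 196 @ $10.15 + 13 @ $9.35 = $2,110.95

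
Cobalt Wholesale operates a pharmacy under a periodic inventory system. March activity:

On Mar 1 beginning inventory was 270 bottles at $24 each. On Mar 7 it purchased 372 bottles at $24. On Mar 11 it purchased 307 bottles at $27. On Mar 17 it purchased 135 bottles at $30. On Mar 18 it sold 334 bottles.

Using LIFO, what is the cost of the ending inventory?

Mar 18, 334 sold [LIFO — newest first]: 135 @ $30 + 199 @ $27 = $9,423
Ending inventory: 270 @ $24 + 372 @ $24 + 108 @ $27 = $18,324

Ending inventory = $18,324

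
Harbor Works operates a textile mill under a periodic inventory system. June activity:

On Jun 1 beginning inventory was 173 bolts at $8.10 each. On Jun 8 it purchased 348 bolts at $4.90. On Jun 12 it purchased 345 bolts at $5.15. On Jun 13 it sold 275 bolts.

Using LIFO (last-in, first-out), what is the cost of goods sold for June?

COGS = $1,416.25

Jun 13, 275 sold [LIFO — newest first]: 275 @ $5.15 = $1,416.25
Ending inventory: 173 @ $8.10 + 348 @ $4.90 + 70 @ $5.15 = $3,467.00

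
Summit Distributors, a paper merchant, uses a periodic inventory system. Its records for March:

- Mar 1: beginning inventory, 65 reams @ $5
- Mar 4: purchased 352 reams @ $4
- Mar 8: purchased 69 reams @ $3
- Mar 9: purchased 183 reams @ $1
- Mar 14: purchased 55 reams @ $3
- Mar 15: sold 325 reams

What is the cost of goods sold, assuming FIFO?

COGS = $1,365

Mar 15, 325 sold [FIFO — oldest first]: 65 @ $5 + 260 @ $4 = $1,365
Ending inventory: 92 @ $4 + 69 @ $3 + 183 @ $1 + 55 @ $3 = $923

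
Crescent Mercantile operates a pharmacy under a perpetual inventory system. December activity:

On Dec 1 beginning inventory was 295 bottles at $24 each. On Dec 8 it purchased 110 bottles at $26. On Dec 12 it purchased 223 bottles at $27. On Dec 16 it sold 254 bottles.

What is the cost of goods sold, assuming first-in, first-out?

Dec 16, 254 sold [FIFO — oldest first]: 254 @ $24 = $6,096
Ending inventory: 41 @ $24 + 110 @ $26 + 223 @ $27 = $9,865

COGS = $6,096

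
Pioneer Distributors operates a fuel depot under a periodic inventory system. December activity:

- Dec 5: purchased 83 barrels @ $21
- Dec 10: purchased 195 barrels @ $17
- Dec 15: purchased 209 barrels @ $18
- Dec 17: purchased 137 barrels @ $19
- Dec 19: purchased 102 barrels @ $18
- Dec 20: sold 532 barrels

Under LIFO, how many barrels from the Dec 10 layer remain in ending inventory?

Dec 20, 532 sold [LIFO — newest first]: 102 @ $18 + 137 @ $19 + 209 @ $18 + 84 @ $17 = $9,629
Ending inventory: 83 @ $21 + 111 @ $17 = $3,630
Check: goods available $13,259 = COGS $9,629 + ending $3,630

111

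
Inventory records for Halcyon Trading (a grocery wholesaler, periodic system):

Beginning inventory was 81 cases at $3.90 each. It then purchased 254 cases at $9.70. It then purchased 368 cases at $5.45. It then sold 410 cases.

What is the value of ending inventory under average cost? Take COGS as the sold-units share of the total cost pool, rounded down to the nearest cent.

Ending inventory = $1,994.45

Sale 1, sell 410: 410/703 × $4,785.30 → $2,790.85
Ending inventory (cost pool remaining) = $1,994.45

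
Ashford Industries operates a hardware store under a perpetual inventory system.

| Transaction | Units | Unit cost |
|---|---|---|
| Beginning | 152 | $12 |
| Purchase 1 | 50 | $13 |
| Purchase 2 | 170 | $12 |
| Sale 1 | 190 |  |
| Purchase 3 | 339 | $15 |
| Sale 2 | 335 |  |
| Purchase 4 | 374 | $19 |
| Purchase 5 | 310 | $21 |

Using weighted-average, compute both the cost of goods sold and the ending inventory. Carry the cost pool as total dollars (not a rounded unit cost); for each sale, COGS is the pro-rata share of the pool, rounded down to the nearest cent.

COGS = $6,995.18; ending inventory = $16,219.82

After Beginning: 152 on hand, pool $1,824.00 (≈ $12.0000 each)
After Purchase 1: 202 on hand, pool $2,474.00 (≈ $12.2475 each)
After Purchase 2: 372 on hand, pool $4,514.00 (≈ $12.1344 each)
Sale 1, sell 190: 190/372 × $4,514.00 → $2,305.53
After Purchase 3: 521 on hand, pool $7,293.47 (≈ $13.9990 each)
Sale 2, sell 335: 335/521 × $7,293.47 → $4,689.65
After Purchase 4: 560 on hand, pool $9,709.82 (≈ $17.3390 each)
After Purchase 5: 870 on hand, pool $16,219.82 (≈ $18.6435 each)
Total COGS = $2,305.53 + $4,689.65 = $6,995.18
Ending inventory (cost pool remaining) = $16,219.82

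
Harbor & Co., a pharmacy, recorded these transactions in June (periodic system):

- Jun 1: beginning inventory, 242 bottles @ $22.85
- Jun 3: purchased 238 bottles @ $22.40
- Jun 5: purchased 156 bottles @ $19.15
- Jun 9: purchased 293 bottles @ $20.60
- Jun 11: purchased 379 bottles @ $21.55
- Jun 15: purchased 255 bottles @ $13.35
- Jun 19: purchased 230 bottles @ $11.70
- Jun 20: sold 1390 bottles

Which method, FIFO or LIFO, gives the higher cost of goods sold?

FIFO COGS: 242 @ $22.85 + 238 @ $22.40 + 156 @ $19.15 + 293 @ $20.60 + 379 @ $21.55 + 82 @ $13.35 = $29,146.25
LIFO COGS: 230 @ $11.70 + 255 @ $13.35 + 379 @ $21.55 + 293 @ $20.60 + 156 @ $19.15 + 77 @ $22.40 = $25,010.70

FIFO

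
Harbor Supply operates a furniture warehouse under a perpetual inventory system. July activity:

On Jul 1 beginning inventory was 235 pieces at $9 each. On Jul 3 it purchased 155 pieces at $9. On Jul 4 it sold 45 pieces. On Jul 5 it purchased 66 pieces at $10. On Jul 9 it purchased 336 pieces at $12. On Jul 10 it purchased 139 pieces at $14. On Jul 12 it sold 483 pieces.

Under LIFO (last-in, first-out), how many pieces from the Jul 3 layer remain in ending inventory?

110

Jul 4, 45 sold [LIFO — newest first]: 45 @ $9 = $405
Jul 12, 483 sold [LIFO — newest first]: 139 @ $14 + 336 @ $12 + 8 @ $10 = $6,058
Total COGS = $405 + $6,058 = $6,463
Ending inventory: 235 @ $9 + 110 @ $9 + 58 @ $10 = $3,685
Check: goods available $10,148 = COGS $6,463 + ending $3,685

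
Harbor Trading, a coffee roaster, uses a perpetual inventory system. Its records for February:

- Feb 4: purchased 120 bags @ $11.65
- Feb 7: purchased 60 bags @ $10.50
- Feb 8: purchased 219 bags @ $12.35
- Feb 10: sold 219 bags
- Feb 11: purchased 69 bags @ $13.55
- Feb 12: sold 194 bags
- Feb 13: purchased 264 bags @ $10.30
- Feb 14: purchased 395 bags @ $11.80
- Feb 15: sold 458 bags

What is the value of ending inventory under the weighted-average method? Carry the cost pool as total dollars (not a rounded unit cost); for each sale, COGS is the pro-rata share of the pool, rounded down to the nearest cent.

After Feb 4: 120 on hand, pool $1,398.00 (≈ $11.6500 each)
After Feb 7: 180 on hand, pool $2,028.00 (≈ $11.2667 each)
After Feb 8: 399 on hand, pool $4,732.65 (≈ $11.8613 each)
Feb 10, sell 219: 219/399 × $4,732.65 → $2,597.61
After Feb 11: 249 on hand, pool $3,069.99 (≈ $12.3293 each)
Feb 12, sell 194: 194/249 × $3,069.99 → $2,391.87
After Feb 13: 319 on hand, pool $3,397.32 (≈ $10.6499 each)
After Feb 14: 714 on hand, pool $8,058.32 (≈ $11.2862 each)
Feb 15, sell 458: 458/714 × $8,058.32 → $5,169.06
Total COGS = $2,597.61 + $2,391.87 + $5,169.06 = $10,158.54
Ending inventory (cost pool remaining) = $2,889.26

Ending inventory = $2,889.26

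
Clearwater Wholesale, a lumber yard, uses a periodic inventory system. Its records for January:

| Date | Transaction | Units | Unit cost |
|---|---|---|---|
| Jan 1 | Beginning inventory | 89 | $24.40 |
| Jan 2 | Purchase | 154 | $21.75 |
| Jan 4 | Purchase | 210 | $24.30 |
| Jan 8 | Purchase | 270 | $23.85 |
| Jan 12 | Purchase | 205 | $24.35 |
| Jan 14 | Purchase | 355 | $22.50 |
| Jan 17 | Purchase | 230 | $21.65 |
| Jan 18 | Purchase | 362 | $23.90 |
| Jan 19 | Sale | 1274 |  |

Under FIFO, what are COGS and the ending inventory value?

Jan 19, 1274 sold [FIFO — oldest first]: 89 @ $24.40 + 154 @ $21.75 + 210 @ $24.30 + 270 @ $23.85 + 205 @ $24.35 + 346 @ $22.50 = $29,840.35
Ending inventory: 9 @ $22.50 + 230 @ $21.65 + 362 @ $23.90 = $13,833.80

COGS = $29,840.35; ending inventory = $13,833.80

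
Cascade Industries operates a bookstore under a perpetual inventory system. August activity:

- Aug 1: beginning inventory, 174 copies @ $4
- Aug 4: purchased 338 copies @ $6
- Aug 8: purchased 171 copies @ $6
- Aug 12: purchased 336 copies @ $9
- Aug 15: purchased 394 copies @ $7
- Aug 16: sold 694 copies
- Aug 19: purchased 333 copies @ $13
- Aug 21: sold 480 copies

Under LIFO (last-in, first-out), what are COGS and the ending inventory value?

COGS = $10,777; ending inventory = $3,084

Aug 16, 694 sold [LIFO — newest first]: 394 @ $7 + 300 @ $9 = $5,458
Aug 21, 480 sold [LIFO — newest first]: 333 @ $13 + 36 @ $9 + 111 @ $6 = $5,319
Total COGS = $5,458 + $5,319 = $10,777
Ending inventory: 174 @ $4 + 338 @ $6 + 60 @ $6 = $3,084
Check: goods available $13,861 = COGS $10,777 + ending $3,084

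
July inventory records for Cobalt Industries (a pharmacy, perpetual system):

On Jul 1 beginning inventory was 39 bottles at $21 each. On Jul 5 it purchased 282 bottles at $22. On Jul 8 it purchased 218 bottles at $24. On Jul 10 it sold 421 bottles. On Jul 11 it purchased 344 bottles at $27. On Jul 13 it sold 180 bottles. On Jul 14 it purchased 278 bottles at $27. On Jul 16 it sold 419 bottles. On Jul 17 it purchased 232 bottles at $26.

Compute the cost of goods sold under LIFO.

COGS = $25,871

Jul 10, 421 sold [LIFO — newest first]: 218 @ $24 + 203 @ $22 = $9,698
Jul 13, 180 sold [LIFO — newest first]: 180 @ $27 = $4,860
Jul 16, 419 sold [LIFO — newest first]: 278 @ $27 + 141 @ $27 = $11,313
Total COGS = $9,698 + $4,860 + $11,313 = $25,871
Ending inventory: 39 @ $21 + 79 @ $22 + 23 @ $27 + 232 @ $26 = $9,210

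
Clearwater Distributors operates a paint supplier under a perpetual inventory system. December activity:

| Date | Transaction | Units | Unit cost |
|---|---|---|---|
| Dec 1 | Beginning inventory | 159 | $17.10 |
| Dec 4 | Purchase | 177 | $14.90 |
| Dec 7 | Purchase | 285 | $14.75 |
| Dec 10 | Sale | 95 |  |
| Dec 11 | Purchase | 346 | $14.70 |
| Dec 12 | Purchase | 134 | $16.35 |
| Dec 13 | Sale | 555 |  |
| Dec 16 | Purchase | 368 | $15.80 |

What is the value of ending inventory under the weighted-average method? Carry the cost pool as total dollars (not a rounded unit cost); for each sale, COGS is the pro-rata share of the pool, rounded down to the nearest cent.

Ending inventory = $12,706.99

After Dec 1: 159 on hand, pool $2,718.90 (≈ $17.1000 each)
After Dec 4: 336 on hand, pool $5,356.20 (≈ $15.9411 each)
After Dec 7: 621 on hand, pool $9,559.95 (≈ $15.3944 each)
Dec 10, sell 95: 95/621 × $9,559.95 → $1,462.47
After Dec 11: 872 on hand, pool $13,183.68 (≈ $15.1189 each)
After Dec 12: 1006 on hand, pool $15,374.58 (≈ $15.2829 each)
Dec 13, sell 555: 555/1006 × $15,374.58 → $8,481.99
After Dec 16: 819 on hand, pool $12,706.99 (≈ $15.5153 each)
Total COGS = $1,462.47 + $8,481.99 = $9,944.46
Ending inventory (cost pool remaining) = $12,706.99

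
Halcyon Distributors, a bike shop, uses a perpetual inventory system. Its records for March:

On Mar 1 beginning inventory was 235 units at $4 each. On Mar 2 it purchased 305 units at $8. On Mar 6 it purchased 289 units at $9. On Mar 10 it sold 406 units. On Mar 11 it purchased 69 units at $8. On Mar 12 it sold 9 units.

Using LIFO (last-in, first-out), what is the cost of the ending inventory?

Ending inventory = $2,924

Mar 10, 406 sold [LIFO — newest first]: 289 @ $9 + 117 @ $8 = $3,537
Mar 12, 9 sold [LIFO — newest first]: 9 @ $8 = $72
Total COGS = $3,537 + $72 = $3,609
Ending inventory: 235 @ $4 + 188 @ $8 + 60 @ $8 = $2,924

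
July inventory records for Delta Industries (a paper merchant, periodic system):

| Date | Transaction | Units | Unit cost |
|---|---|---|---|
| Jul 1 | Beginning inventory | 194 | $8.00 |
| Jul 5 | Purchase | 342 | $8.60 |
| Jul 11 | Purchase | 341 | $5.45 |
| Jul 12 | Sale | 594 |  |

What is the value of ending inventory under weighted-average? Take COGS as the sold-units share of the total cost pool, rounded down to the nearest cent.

Ending inventory = $2,049.63

Jul 12, sell 594: 594/877 × $6,351.65 → $4,302.02
Ending inventory (cost pool remaining) = $2,049.63
Check: goods available $6,351.65 = COGS $4,302.02 + ending $2,049.63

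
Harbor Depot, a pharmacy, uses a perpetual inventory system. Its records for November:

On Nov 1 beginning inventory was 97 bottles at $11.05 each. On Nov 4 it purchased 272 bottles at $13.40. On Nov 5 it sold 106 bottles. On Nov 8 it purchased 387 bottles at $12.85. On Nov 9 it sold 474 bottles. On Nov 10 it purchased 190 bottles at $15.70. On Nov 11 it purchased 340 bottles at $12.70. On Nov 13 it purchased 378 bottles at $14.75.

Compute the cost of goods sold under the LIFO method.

COGS = $7,559.15

Nov 5, 106 sold [LIFO — newest first]: 106 @ $13.40 = $1,420.40
Nov 9, 474 sold [LIFO — newest first]: 387 @ $12.85 + 87 @ $13.40 = $6,138.75
Total COGS = $1,420.40 + $6,138.75 = $7,559.15
Ending inventory: 97 @ $11.05 + 79 @ $13.40 + 190 @ $15.70 + 340 @ $12.70 + 378 @ $14.75 = $15,006.95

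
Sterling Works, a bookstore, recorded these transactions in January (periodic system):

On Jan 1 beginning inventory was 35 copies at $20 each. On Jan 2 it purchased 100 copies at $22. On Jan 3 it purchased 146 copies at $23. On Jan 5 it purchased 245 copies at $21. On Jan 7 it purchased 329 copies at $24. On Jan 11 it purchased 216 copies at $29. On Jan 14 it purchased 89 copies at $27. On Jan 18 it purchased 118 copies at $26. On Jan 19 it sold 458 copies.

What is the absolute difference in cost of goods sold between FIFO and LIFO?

FIFO COGS: 35 @ $20 + 100 @ $22 + 146 @ $23 + 177 @ $21 = $9,975
LIFO COGS: 118 @ $26 + 89 @ $27 + 216 @ $29 + 35 @ $24 = $12,575
Difference = |$9,975 − $12,575| = $2,600

$2,600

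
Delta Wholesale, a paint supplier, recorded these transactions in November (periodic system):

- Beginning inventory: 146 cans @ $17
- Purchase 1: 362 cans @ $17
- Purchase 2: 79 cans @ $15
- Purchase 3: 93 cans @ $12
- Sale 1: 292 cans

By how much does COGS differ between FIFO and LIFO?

$623

FIFO COGS: 146 @ $17 + 146 @ $17 = $4,964
LIFO COGS: 93 @ $12 + 79 @ $15 + 120 @ $17 = $4,341
Difference = |$4,964 − $4,341| = $623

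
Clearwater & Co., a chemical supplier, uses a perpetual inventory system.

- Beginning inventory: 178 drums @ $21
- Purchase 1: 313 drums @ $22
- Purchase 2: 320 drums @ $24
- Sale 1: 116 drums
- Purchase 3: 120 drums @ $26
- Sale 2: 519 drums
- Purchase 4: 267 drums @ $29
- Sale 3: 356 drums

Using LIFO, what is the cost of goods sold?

COGS = $24,791

Sale 1 (116) [LIFO — newest first]: 116 @ $24 = $2,784
Sale 2 (519) [LIFO — newest first]: 120 @ $26 + 204 @ $24 + 195 @ $22 = $12,306
Sale 3 (356) [LIFO — newest first]: 267 @ $29 + 89 @ $22 = $9,701
Total COGS = $2,784 + $12,306 + $9,701 = $24,791
Ending inventory: 178 @ $21 + 29 @ $22 = $4,376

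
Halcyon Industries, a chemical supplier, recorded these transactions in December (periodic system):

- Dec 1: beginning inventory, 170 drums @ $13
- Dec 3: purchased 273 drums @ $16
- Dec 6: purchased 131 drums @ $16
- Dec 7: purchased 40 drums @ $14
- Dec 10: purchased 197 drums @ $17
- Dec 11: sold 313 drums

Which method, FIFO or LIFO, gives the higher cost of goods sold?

FIFO COGS: 170 @ $13 + 143 @ $16 = $4,498
LIFO COGS: 197 @ $17 + 40 @ $14 + 76 @ $16 = $5,125

LIFO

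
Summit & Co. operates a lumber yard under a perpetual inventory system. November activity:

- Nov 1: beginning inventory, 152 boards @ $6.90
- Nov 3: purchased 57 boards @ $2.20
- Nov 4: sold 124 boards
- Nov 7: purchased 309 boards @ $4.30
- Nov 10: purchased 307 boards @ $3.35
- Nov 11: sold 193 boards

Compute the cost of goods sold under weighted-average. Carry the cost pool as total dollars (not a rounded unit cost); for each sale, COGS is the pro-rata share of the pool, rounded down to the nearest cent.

After Nov 1: 152 on hand, pool $1,048.80 (≈ $6.9000 each)
After Nov 3: 209 on hand, pool $1,174.20 (≈ $5.6182 each)
Nov 4, sell 124: 124/209 × $1,174.20 → $696.65
After Nov 7: 394 on hand, pool $1,806.25 (≈ $4.5844 each)
After Nov 10: 701 on hand, pool $2,834.70 (≈ $4.0438 each)
Nov 11, sell 193: 193/701 × $2,834.70 → $780.45
Total COGS = $696.65 + $780.45 = $1,477.10
Ending inventory (cost pool remaining) = $2,054.25

COGS = $1,477.10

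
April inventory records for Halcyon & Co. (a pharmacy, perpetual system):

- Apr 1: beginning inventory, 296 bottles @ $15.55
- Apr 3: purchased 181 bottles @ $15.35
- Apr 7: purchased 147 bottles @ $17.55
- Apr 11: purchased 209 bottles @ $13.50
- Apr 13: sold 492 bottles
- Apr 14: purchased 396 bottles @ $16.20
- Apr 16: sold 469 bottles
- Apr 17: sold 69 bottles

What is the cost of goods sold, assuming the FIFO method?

Apr 13, 492 sold [FIFO — oldest first]: 296 @ $15.55 + 181 @ $15.35 + 15 @ $17.55 = $7,644.40
Apr 16, 469 sold [FIFO — oldest first]: 132 @ $17.55 + 209 @ $13.50 + 128 @ $16.20 = $7,211.70
Apr 17, 69 sold [FIFO — oldest first]: 69 @ $16.20 = $1,117.80
Total COGS = $7,644.40 + $7,211.70 + $1,117.80 = $15,973.90
Ending inventory: 199 @ $16.20 = $3,223.80
Check: goods available $19,197.70 = COGS $15,973.90 + ending $3,223.80

COGS = $15,973.90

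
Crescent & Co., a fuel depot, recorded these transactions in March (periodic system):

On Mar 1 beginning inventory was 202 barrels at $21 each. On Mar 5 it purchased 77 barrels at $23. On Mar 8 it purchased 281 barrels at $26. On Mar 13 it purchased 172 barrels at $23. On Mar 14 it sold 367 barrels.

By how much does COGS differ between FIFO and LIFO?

FIFO COGS: 202 @ $21 + 77 @ $23 + 88 @ $26 = $8,301
LIFO COGS: 172 @ $23 + 195 @ $26 = $9,026
Difference = |$8,301 − $9,026| = $725

$725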